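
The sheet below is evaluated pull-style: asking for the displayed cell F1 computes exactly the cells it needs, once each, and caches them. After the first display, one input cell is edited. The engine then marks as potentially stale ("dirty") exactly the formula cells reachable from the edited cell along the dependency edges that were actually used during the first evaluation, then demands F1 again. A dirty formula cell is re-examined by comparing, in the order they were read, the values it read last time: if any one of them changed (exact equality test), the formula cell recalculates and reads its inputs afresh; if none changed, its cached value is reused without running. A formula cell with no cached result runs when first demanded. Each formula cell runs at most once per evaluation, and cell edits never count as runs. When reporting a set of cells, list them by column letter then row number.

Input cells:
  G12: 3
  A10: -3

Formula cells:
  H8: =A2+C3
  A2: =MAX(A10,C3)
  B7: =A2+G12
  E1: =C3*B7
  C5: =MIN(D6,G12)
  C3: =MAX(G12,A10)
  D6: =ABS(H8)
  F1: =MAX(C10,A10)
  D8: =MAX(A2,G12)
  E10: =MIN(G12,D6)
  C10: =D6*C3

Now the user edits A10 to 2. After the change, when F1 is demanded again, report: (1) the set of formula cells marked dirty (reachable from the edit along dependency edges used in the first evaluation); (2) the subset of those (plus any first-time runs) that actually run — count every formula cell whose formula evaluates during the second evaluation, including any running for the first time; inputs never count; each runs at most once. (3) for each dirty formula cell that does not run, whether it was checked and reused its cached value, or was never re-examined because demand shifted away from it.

First demand of the output computes:
  C3 = MAX(3, -3) = 3
  A2 = MAX(-3, 3) = 3
  H8 = 3 + 3 = 6
  D6 = ABS(6) = 6
  C10 = 6 * 3 = 18
  F1 = MAX(18, -3) = 18

After the edit, cleaning proceeds:
  C3: a read changed (A10 -3->2) — executes, giving 3 — identical to its old value.
  A2: a read changed (A10 -3->2) — executes, giving 3 — identical to its old value.
  H8: dirty, but its reads are unchanged (A2 unchanged, C3 unchanged); cached 6 stands.
  D6: dirty, but its reads are unchanged (H8 unchanged); cached 6 stands.
  C10: dirty, but its reads are unchanged (D6 unchanged, C3 unchanged); cached 18 stands.
  F1: a read changed (A10 -3->2) — executes, giving 18 — identical to its old value.

Note where the cutoff bites: H8 is checked, finds nothing changed, and keeps its cache.

The edit dirties: A2, C3, C10, D6, F1, H8.
3 formula cells run: A2, C3, F1.
Cache hits after checking: C10, D6, H8.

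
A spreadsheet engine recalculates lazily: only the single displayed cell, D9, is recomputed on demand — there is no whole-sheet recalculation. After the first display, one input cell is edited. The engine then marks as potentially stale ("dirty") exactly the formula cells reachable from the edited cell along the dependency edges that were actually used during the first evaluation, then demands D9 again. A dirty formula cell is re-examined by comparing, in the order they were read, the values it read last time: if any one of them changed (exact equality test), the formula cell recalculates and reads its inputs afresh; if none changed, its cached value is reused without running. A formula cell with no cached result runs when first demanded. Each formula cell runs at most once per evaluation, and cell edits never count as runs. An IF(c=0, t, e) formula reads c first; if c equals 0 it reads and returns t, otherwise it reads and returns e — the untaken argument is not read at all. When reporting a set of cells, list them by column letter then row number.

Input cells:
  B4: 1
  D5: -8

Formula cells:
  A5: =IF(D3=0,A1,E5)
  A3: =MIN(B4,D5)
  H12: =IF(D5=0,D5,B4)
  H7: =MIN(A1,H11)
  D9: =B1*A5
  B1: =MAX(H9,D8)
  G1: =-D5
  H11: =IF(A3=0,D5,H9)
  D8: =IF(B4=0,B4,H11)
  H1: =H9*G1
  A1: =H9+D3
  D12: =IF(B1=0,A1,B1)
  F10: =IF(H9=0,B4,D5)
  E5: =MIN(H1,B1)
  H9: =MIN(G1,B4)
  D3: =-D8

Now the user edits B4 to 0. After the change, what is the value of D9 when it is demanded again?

New value of D9: 0.
Key observation: a condition flipped, so demand moved to the other branch — A3, E5, H1, H11 are never re-examined.

First evaluation (everything demanded from the output):
  A3 = MIN(1, -8) = -8
  G1 = -(-8) = 8
  H9 = MIN(8, 1) = 1
  H1 = 1 * 8 = 8
  H11 = IF(A3=0: A3=-8 -> else branch H9) = 1
  D8 = IF(B4=0: B4=1 -> else branch H11) = 1
  B1 = MAX(1, 1) = 1
  D3 = -(1) = -1
  E5 = MIN(8, 1) = 1
  A5 = IF(D3=0: D3=-1 -> else branch E5) = 1
  D9 = 1 * 1 = 1

Propagation after the edit:
  A3: marked dirty but never re-examined — demand shifted away from it.
  H9: runs — B4 1->0; result 0.
  H1: marked dirty but never re-examined — demand shifted away from it.
  H11: marked dirty but never re-examined — demand shifted away from it.
  D8: runs — B4 1->0; result 0.
  B1: runs — H9 1->0; D8 1->0; result 0.
  D3: runs — D8 1->0; result 0.
  A1: demanded for the first time — runs, produces 0.
  E5: marked dirty but never re-examined — demand shifted away from it.
  A5: runs — D3 -1->0; result 0.
  D9: runs — B1 1->0; A5 1->0; result 0.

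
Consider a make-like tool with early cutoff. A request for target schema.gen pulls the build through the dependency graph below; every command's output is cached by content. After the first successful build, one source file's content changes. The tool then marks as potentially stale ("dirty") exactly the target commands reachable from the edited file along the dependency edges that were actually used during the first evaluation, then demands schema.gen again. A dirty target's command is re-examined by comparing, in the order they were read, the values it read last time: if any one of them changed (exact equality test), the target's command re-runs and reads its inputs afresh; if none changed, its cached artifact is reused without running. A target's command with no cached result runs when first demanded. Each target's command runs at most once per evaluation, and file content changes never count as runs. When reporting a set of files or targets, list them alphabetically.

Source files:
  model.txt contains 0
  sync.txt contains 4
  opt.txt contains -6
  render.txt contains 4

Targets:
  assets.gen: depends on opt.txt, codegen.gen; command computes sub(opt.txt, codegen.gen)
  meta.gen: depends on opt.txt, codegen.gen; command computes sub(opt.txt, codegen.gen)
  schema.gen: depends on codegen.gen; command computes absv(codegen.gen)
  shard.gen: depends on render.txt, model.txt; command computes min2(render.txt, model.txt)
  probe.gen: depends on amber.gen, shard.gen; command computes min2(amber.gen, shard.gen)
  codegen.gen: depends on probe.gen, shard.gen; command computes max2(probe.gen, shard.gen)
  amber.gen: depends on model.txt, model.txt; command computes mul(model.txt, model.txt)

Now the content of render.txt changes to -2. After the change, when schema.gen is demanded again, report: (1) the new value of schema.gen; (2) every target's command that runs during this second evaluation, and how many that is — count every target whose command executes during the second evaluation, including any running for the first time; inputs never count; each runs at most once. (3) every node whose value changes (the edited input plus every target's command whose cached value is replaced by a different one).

First demand of the output computes:
  amber.gen = mul(0, 0) = 0
  shard.gen = min2(4, 0) = 0
  probe.gen = min2(0, 0) = 0
  codegen.gen = max2(0, 0) = 0
  schema.gen = absv(0) = 0

After the edit, cleaning proceeds:
  shard.gen: a read changed (render.txt 4->-2) — executes, giving -2.
  probe.gen: a read changed (shard.gen 0->-2) — executes, giving -2.
  codegen.gen: a read changed (probe.gen 0->-2; shard.gen 0->-2) — executes, giving -2.
  schema.gen: a read changed (codegen.gen 0->-2) — executes, giving 2.

Demanding schema.gen again yields 2.
4 target commands run: codegen.gen, probe.gen, schema.gen, shard.gen.
The nodes whose values change: codegen.gen, probe.gen, render.txt, schema.gen, shard.gen.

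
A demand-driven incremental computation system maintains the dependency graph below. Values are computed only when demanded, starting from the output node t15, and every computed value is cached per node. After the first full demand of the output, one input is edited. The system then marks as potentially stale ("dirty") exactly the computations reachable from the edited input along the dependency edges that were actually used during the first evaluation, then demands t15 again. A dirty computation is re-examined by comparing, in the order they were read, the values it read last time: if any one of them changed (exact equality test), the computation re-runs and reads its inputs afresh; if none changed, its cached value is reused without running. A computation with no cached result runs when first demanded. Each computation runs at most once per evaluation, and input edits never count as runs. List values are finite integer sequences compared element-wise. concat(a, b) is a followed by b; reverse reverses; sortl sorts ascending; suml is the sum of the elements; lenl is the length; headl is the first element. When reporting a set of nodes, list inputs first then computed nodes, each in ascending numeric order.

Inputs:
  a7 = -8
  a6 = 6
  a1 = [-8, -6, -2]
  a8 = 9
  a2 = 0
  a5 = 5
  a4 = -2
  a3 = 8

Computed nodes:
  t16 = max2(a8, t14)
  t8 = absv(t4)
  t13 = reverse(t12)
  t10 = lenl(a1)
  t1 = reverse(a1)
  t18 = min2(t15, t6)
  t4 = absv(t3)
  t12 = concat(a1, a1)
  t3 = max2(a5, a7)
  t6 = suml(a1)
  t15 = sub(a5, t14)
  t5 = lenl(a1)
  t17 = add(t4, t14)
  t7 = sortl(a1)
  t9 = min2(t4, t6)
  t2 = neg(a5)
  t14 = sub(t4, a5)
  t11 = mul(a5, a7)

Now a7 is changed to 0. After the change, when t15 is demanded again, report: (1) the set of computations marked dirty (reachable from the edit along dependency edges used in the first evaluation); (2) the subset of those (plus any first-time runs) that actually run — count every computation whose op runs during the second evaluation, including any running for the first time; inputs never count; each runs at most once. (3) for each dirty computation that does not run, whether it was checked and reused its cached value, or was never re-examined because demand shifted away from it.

Marked dirty: t3, t4, t14, t15.
Computations that run: t3 — 1 in total.
Checked but reused from cache: t4, t14, t15.
Key observation: the change is absorbed at t3 — it re-runs but produces the same value, and the output's value is unchanged.

First evaluation (everything demanded from the output):
  t3 = max2(5, -8) = 5
  t4 = absv(5) = 5
  t14 = sub(5, 5) = 0
  t15 = sub(5, 0) = 5

Propagation after the edit:
  t3: runs — a7 -8->0; result 5 (same value as before).
  t4: checked — values it read are unchanged (t3 unchanged); reused cached 5 without running.
  t14: checked — values it read are unchanged (t4 unchanged, a5 unchanged); reused cached 0 without running.
  t15: checked — values it read are unchanged (a5 unchanged, t14 unchanged); reused cached 5 without running.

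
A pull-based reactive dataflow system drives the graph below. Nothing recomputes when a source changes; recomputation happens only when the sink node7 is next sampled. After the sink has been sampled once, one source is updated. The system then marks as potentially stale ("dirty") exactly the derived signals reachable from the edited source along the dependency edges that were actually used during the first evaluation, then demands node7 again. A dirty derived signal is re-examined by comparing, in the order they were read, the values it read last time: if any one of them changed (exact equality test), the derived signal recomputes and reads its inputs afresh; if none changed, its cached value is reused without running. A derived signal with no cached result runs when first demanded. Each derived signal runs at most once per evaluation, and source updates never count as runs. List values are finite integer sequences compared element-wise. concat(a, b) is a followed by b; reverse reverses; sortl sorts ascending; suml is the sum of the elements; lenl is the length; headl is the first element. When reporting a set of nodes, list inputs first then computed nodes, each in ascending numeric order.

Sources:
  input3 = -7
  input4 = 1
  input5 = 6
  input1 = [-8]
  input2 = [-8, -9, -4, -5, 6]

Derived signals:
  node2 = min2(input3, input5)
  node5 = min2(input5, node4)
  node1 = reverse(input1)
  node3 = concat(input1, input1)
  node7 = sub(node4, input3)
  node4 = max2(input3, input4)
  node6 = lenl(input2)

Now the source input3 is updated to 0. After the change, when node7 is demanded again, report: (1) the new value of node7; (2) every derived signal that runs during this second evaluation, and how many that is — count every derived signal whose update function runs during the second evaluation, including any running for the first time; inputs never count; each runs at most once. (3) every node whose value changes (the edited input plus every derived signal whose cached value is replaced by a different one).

First evaluation (everything demanded from the output):
  node4 = max2(-7, 1) = 1
  node7 = sub(1, -7) = 8

Propagation after the edit:
  node4: runs — input3 -7->0; result 1 (same value as before).
  node7: runs — input3 -7->0; result 1.

New value of node7: 1.
Derived signals that run: node4, node7 — 2 in total.
Values that change: input3, node7.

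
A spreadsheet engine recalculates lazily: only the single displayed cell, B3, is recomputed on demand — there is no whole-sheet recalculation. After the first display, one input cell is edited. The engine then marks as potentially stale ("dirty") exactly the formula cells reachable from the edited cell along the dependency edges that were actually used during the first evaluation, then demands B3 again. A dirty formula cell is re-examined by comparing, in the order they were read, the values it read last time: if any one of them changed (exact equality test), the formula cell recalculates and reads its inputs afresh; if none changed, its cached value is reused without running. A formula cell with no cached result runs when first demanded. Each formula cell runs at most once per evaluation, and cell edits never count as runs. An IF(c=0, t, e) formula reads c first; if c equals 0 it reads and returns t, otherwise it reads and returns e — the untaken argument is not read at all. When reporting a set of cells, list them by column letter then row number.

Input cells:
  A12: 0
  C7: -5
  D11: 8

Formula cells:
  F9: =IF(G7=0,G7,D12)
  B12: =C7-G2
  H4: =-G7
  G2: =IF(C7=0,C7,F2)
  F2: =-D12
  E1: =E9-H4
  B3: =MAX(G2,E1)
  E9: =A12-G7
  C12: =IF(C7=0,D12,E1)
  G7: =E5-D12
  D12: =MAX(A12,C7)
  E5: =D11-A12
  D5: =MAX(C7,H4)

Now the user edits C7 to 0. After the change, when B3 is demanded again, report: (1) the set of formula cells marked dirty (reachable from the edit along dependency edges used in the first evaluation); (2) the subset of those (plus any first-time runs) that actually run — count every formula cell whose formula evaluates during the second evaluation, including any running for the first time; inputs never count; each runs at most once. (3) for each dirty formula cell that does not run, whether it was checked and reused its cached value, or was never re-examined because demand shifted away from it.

First evaluation (everything demanded from the output):
  D12 = MAX(0, -5) = 0
  E5 = 8 - 0 = 8
  F2 = -(0) = 0
  G2 = IF(C7=0: C7=-5 -> else branch F2) = 0
  G7 = 8 - 0 = 8
  E9 = 0 - 8 = -8
  H4 = -(8) = -8
  E1 = -8 - -8 = 0
  B3 = MAX(0, 0) = 0

Propagation after the edit:
  D12: runs — C7 -5->0; result 0 (same value as before).
  F2: marked dirty but never re-examined — demand shifted away from it.
  G2: runs — C7 -5->0; result 0 (same value as before).
  G7: checked — values it read are unchanged (E5 unchanged, D12 unchanged); reused cached 8 without running.
  E9: checked — values it read are unchanged (A12 unchanged, G7 unchanged); reused cached -8 without running.
  H4: checked — values it read are unchanged (G7 unchanged); reused cached -8 without running.
  E1: checked — values it read are unchanged (E9 unchanged, H4 unchanged); reused cached 0 without running.
  B3: checked — values it read are unchanged (G2 unchanged, E1 unchanged); reused cached 0 without running.

Key observation: a condition flipped, so demand moved to the other branch — F2 is never re-examined.

Marked dirty: B3, D12, E1, E9, F2, G2, G7, H4.
Formula cells that run: D12, G2 — 2 in total.
Checked but reused from cache: B3, E1, E9, G7, H4.
Never re-examined (demand shifted away): F2.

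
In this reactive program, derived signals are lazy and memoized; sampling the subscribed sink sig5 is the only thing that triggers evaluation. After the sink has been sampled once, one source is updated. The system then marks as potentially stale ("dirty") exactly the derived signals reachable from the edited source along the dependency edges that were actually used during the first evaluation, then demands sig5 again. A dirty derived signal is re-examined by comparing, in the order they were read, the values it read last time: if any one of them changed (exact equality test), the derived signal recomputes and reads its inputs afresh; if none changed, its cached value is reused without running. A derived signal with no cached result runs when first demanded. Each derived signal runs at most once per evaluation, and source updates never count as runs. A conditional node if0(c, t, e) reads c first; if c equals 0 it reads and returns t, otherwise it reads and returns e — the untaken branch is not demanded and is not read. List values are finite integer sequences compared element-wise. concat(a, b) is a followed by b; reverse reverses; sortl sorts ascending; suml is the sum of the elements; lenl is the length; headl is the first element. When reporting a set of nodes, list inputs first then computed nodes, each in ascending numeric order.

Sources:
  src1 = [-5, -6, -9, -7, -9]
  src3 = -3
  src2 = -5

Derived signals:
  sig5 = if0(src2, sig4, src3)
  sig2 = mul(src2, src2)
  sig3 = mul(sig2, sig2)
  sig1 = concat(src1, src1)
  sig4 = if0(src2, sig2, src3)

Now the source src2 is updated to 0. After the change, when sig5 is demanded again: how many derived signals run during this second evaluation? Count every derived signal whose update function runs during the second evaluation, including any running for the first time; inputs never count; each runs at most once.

First demand of the output computes:
  sig5 = if0(src2=-5 -> else branch src3) = -3

After the edit, cleaning proceeds:
  sig2: had never run; runs now, result 0.
  sig4: had never run; runs now, result 0.
  sig5: a read changed (src2 -5->0) — executes, giving 0.

Note the branch switch — sig2, sig4 had no cache and run now for the first time.

3 derived signals run: sig2, sig4, sig5.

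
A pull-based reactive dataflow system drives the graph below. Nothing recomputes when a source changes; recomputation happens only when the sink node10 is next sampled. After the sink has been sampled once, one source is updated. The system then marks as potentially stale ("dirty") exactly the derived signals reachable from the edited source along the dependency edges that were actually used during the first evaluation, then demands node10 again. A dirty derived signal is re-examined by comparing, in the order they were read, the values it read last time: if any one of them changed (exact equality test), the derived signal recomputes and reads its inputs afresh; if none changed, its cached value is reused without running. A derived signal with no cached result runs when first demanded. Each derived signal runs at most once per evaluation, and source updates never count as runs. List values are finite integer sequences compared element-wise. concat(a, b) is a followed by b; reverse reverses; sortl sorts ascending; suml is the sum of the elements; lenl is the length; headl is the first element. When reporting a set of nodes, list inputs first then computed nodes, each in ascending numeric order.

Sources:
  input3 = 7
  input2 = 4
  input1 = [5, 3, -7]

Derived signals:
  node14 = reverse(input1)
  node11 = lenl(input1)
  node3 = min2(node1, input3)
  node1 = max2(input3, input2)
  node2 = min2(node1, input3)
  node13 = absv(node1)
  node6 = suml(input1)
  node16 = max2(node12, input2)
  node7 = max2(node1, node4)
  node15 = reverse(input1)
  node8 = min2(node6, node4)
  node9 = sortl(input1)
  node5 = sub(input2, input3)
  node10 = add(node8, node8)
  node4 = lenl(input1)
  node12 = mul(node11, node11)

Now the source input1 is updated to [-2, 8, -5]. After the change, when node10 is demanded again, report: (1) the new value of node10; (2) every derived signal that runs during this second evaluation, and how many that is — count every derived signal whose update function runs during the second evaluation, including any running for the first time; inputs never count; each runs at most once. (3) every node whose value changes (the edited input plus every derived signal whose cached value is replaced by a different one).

New value of node10: 2.
Derived signals that run: node4, node6 — 2 in total.
Values that change: input1.
Key observation: the cutoff stops propagation at node8 — its inputs' values are unchanged, so it reuses its cache.

First evaluation (everything demanded from the output):
  node4 = lenl([5, 3, -7]) = 3
  node6 = suml([5, 3, -7]) = 1
  node8 = min2(1, 3) = 1
  node10 = add(1, 1) = 2

Propagation after the edit:
  node4: runs — input1 [5, 3, -7]->[-2, 8, -5]; result 3 (same value as before).
  node6: runs — input1 [5, 3, -7]->[-2, 8, -5]; result 1 (same value as before).
  node8: checked — values it read are unchanged (node6 unchanged, node4 unchanged); reused cached 1 without running.
  node10: checked — values it read are unchanged (node8 unchanged, node8 unchanged); reused cached 2 without running.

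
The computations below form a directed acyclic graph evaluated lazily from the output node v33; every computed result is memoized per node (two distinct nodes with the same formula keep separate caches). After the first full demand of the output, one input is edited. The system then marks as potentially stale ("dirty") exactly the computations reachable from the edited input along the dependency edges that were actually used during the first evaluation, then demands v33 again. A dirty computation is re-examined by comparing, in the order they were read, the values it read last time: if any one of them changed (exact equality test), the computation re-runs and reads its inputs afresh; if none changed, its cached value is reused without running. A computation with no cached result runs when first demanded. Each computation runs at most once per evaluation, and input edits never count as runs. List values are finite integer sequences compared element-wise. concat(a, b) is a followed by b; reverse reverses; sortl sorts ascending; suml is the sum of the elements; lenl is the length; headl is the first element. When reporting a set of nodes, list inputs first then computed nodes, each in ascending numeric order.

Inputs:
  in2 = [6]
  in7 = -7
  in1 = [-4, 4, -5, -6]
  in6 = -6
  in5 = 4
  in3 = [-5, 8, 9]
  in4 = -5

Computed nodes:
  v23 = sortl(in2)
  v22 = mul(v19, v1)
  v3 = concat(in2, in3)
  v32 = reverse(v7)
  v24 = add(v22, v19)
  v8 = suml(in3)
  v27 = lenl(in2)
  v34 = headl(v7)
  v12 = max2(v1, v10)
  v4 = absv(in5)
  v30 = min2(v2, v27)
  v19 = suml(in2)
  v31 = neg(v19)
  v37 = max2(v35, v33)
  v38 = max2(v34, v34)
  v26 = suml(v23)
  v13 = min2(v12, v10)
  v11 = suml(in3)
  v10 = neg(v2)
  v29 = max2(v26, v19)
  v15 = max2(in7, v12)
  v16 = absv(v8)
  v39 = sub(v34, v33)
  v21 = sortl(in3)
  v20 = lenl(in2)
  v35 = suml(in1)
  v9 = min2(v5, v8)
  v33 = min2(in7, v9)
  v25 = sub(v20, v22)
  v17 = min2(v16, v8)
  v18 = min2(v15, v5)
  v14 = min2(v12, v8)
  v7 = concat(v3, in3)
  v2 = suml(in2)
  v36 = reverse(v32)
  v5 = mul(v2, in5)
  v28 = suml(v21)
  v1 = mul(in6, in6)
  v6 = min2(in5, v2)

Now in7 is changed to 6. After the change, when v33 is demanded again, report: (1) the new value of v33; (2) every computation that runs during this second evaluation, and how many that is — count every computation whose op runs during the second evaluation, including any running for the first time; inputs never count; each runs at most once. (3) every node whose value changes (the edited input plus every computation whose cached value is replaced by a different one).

First demand of the output computes:
  v2 = suml([6]) = 6
  v5 = mul(6, 4) = 24
  v8 = suml([-5, 8, 9]) = 12
  v9 = min2(24, 12) = 12
  v33 = min2(-7, 12) = -7

After the edit, cleaning proceeds:
  v33: a read changed (in7 -7->6) — executes, giving 6.

Demanding v33 again yields 6.
1 computations run: v33.
The nodes whose values change: in7, v33.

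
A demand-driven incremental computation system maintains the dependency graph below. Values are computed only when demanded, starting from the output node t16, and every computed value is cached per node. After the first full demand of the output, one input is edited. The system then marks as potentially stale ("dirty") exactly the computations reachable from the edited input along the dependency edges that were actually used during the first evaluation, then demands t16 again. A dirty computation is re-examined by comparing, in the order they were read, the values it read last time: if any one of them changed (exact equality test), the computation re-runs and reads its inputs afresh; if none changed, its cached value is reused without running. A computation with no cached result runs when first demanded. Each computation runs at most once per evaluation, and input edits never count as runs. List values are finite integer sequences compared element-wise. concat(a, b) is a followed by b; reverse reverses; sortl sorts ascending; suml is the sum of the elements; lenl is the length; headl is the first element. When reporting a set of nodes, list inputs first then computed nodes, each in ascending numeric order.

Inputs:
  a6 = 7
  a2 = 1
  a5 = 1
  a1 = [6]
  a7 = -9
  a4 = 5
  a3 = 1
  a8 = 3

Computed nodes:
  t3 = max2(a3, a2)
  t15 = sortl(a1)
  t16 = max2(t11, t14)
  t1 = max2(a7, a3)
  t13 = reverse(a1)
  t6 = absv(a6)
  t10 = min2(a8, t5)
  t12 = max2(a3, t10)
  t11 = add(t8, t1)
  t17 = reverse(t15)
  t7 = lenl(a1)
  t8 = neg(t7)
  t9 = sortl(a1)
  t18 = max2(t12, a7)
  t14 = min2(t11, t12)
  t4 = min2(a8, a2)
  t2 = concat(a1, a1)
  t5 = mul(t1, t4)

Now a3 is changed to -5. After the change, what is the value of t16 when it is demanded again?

First evaluation (everything demanded from the output):
  t1 = max2(-9, 1) = 1
  t4 = min2(3, 1) = 1
  t5 = mul(1, 1) = 1
  t7 = lenl([6]) = 1
  t8 = neg(1) = -1
  t10 = min2(3, 1) = 1
  t11 = add(-1, 1) = 0
  t12 = max2(1, 1) = 1
  t14 = min2(0, 1) = 0
  t16 = max2(0, 0) = 0

Propagation after the edit:
  t1: runs — a3 1->-5; result -5.
  t5: runs — t1 1->-5; result -5.
  t10: runs — t5 1->-5; result -5.
  t11: runs — t1 1->-5; result -6.
  t12: runs — a3 1->-5; t10 1->-5; result -5.
  t14: runs — t11 0->-6; t12 1->-5; result -6.
  t16: runs — t11 0->-6; t14 0->-6; result -6.

New value of t16: -6.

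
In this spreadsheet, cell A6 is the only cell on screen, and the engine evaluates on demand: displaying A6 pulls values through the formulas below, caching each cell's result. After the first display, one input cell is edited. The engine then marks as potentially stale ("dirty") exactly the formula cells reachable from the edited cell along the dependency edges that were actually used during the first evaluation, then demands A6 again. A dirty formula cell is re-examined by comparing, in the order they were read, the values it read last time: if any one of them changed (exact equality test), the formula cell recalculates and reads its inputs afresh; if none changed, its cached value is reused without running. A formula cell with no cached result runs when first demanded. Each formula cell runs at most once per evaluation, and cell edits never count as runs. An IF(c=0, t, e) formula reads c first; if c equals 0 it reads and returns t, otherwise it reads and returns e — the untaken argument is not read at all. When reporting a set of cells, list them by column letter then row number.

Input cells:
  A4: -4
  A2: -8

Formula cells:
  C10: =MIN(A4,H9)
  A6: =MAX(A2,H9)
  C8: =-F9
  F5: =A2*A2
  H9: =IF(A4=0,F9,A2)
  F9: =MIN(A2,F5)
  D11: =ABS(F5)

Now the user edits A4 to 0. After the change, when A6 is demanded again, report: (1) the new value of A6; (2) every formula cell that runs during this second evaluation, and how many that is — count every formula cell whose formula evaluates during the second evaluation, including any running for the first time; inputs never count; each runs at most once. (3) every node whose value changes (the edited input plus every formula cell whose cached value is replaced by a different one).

A6 now evaluates to -8.
Run set: F5, F9, H9 (3 run).
Changed values: A4.
The important point: the flipped condition pulls in fresh nodes; F5, F9 run for the first time.

Initial pass — values computed on the first demand:
  H9 = IF(A4=0: A4=-4 -> else branch A2) = -8
  A6 = MAX(-8, -8) = -8

Second demand — change propagation:
  F5: newly demanded (no cache) — executes and yields 64.
  F9: newly demanded (no cache) — executes and yields -8.
  H9: re-runs because A4 -4->0; new result -8 (unchanged).
  A6: re-examined; everything it read last time is the same (A2 unchanged, H9 unchanged) — cache -8 kept, no run.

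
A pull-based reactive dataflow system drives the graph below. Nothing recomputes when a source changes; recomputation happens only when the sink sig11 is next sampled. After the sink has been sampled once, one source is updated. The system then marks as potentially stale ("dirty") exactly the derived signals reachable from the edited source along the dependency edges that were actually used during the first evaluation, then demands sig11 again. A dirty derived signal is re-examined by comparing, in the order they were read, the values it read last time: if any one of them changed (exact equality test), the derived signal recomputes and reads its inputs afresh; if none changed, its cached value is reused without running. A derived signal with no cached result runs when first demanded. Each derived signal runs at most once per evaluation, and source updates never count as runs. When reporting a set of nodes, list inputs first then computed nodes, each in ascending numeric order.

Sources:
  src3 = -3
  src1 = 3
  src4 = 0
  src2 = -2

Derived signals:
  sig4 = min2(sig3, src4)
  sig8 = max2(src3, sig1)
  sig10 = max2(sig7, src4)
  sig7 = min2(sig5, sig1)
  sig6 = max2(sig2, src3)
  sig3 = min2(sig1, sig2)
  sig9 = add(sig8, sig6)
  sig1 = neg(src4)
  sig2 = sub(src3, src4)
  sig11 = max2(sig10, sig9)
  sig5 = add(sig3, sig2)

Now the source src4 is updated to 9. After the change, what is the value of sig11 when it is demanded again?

New value of sig11: 9.

First evaluation (everything demanded from the output):
  sig1 = neg(0) = 0
  sig2 = sub(-3, 0) = -3
  sig3 = min2(0, -3) = -3
  sig5 = add(-3, -3) = -6
  sig6 = max2(-3, -3) = -3
  sig7 = min2(-6, 0) = -6
  sig8 = max2(-3, 0) = 0
  sig9 = add(0, -3) = -3
  sig10 = max2(-6, 0) = 0
  sig11 = max2(0, -3) = 0

Propagation after the edit:
  sig1: runs — src4 0->9; result -9.
  sig2: runs — src4 0->9; result -12.
  sig3: runs — sig1 0->-9; sig2 -3->-12; result -12.
  sig5: runs — sig3 -3->-12; sig2 -3->-12; result -24.
  sig6: runs — sig2 -3->-12; result -3 (same value as before).
  sig7: runs — sig5 -6->-24; sig1 0->-9; result -24.
  sig8: runs — sig1 0->-9; result -3.
  sig9: runs — sig8 0->-3; result -6.
  sig10: runs — sig7 -6->-24; src4 0->9; result 9.
  sig11: runs — sig10 0->9; sig9 -3->-6; result 9.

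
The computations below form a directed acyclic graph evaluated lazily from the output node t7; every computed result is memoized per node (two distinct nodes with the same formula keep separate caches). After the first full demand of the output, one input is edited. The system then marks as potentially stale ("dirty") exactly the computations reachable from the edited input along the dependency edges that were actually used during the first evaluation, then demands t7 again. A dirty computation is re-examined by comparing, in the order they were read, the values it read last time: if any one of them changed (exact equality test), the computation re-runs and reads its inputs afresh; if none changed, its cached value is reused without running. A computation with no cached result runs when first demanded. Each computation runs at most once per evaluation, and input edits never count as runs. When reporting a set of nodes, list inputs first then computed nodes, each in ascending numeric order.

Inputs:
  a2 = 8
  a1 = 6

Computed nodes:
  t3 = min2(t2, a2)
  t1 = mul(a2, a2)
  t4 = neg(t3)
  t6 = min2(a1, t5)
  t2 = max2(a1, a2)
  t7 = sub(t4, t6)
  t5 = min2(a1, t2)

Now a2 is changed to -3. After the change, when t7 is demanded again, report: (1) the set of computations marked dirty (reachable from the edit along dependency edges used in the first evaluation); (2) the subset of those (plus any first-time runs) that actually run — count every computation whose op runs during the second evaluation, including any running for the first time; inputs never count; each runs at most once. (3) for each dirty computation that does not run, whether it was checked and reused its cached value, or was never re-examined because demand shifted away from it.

First demand of the output computes:
  t2 = max2(6, 8) = 8
  t3 = min2(8, 8) = 8
  t4 = neg(8) = -8
  t5 = min2(6, 8) = 6
  t6 = min2(6, 6) = 6
  t7 = sub(-8, 6) = -14

After the edit, cleaning proceeds:
  t2: a read changed (a2 8->-3) — executes, giving 6.
  t3: a read changed (t2 8->6; a2 8->-3) — executes, giving -3.
  t4: a read changed (t3 8->-3) — executes, giving 3.
  t5: a read changed (t2 8->6) — executes, giving 6 — identical to its old value.
  t6: dirty, but its reads are unchanged (a1 unchanged, t5 unchanged); cached 6 stands.
  t7: a read changed (t4 -8->3) — executes, giving -3.

Note where the cutoff bites: t6 is checked, finds nothing changed, and keeps its cache.

The edit dirties: t2, t3, t4, t5, t6, t7.
5 computations run: t2, t3, t4, t5, t7.
Cache hits after checking: t6.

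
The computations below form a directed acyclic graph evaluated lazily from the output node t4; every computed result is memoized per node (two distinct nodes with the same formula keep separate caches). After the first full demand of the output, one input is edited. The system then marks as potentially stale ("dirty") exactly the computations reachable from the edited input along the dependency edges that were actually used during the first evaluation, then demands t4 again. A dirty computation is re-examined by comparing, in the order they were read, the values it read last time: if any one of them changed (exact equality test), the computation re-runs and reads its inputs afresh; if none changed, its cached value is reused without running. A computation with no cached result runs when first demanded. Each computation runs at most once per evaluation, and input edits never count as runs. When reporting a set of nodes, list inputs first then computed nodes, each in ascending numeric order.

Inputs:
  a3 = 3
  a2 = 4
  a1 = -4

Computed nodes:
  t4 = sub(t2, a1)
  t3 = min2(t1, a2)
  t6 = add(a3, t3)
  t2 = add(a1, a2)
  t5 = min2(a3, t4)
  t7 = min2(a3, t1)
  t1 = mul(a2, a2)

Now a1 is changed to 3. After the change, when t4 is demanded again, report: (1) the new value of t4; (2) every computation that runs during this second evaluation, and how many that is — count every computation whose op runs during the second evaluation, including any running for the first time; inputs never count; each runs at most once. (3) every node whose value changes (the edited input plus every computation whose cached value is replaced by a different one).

Demanding t4 again yields 4.
2 computations run: t2, t4.
The nodes whose values change: a1, t2.

First demand of the output computes:
  t2 = add(-4, 4) = 0
  t4 = sub(0, -4) = 4

After the edit, cleaning proceeds:
  t2: a read changed (a1 -4->3) — executes, giving 7.
  t4: a read changed (t2 0->7; a1 -4->3) — executes, giving 4 — identical to its old value.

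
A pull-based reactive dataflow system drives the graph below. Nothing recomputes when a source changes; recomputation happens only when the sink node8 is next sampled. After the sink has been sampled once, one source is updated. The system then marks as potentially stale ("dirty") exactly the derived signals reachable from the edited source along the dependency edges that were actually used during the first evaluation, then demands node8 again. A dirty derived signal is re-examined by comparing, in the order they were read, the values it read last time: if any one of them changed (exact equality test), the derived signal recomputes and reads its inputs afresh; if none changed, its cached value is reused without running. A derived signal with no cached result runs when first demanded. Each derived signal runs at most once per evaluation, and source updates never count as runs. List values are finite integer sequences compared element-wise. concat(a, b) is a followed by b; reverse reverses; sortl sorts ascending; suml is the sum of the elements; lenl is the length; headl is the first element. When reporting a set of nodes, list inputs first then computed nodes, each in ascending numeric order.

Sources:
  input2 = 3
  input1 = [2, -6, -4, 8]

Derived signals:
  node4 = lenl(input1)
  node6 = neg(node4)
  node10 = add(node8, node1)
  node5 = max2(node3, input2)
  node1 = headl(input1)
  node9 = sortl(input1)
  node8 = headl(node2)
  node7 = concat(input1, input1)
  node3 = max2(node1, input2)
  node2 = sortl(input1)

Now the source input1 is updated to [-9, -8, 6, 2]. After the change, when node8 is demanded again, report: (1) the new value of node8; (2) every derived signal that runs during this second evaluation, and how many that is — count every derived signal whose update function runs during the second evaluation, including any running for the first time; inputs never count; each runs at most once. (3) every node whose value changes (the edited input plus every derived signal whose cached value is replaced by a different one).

First evaluation (everything demanded from the output):
  node2 = sortl([2, -6, -4, 8]) = [-6, -4, 2, 8]
  node8 = headl([-6, -4, 2, 8]) = -6

Propagation after the edit:
  node2: runs — input1 [2, -6, -4, 8]->[-9, -8, 6, 2]; result [-9, -8, 2, 6].
  node8: runs — node2 [-6, -4, 2, 8]->[-9, -8, 2, 6]; result -9.

New value of node8: -9.
Derived signals that run: node2, node8 — 2 in total.
Values that change: input1, node2, node8.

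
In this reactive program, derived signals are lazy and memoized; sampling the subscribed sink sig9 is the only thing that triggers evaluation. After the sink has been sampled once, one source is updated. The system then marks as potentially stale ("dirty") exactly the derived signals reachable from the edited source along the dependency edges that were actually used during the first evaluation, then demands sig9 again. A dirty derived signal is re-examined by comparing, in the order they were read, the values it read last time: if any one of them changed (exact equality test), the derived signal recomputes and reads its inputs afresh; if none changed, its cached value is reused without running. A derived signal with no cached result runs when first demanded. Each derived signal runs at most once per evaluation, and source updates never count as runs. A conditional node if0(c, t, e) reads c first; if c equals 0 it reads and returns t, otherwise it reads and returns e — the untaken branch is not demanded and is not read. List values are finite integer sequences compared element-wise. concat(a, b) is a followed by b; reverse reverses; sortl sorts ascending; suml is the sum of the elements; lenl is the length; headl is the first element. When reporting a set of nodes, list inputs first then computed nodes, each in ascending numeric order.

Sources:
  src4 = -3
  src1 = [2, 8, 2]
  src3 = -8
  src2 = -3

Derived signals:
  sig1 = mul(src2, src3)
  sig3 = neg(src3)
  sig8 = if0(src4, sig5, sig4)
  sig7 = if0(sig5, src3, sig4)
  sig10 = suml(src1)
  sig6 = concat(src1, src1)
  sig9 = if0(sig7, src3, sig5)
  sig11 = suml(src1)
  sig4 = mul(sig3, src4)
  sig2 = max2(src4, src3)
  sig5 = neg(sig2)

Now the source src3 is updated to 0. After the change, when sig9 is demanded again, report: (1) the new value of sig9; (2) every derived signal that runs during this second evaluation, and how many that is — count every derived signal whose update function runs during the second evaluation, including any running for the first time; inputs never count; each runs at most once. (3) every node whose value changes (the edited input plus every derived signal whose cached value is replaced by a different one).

Demanding sig9 again yields 0.
4 derived signals run: sig2, sig5, sig7, sig9.
The nodes whose values change: src3, sig2, sig5, sig7, sig9.
Note the branch switch — demand abandons sig3, sig4, which are never re-examined.

First demand of the output computes:
  sig2 = max2(-3, -8) = -3
  sig3 = neg(-8) = 8
  sig4 = mul(8, -3) = -24
  sig5 = neg(-3) = 3
  sig7 = if0(sig5=3 -> else branch sig4) = -24
  sig9 = if0(sig7=-24 -> else branch sig5) = 3

After the edit, cleaning proceeds:
  sig2: a read changed (src3 -8->0) — executes, giving 0.
  sig3: stays stale; no demand reaches it after the flip.
  sig4: stays stale; no demand reaches it after the flip.
  sig5: a read changed (sig2 -3->0) — executes, giving 0.
  sig7: a read changed (sig5 3->0) — executes, giving 0.
  sig9: a read changed (sig7 -24->0; sig5 3->0) — executes, giving 0.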